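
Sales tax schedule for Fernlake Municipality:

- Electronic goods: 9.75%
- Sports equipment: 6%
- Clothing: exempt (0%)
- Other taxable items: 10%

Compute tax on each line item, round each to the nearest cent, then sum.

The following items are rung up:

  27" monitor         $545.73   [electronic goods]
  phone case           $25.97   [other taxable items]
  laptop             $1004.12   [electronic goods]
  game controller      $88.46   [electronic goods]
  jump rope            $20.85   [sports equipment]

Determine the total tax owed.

27" monitor $545.73: electronic goods → 9.75% → $53.21
Phone case $25.97: other taxable items → 10% → $2.60
Laptop $1004.12: electronic goods → 9.75% → $97.90
Game controller $88.46: electronic goods → 9.75% → $8.62
Jump rope $20.85: sports equipment → 6% → $1.25
Total tax = $53.21 + $2.60 + $97.90 + $8.62 + $1.25 = $163.58

$163.58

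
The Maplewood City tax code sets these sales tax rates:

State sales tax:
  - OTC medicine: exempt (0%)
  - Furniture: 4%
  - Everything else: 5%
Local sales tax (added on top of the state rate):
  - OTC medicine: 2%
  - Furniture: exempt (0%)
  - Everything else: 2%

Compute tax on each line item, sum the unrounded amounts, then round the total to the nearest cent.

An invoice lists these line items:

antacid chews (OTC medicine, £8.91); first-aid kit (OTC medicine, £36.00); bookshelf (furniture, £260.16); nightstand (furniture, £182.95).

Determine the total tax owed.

Antacid chews £8.91: OTC medicine → 0% + 2% local = 2% → £0.1782
First-aid kit £36.00: OTC medicine → 0% + 2% local = 2% → £0.72
Bookshelf £260.16: furniture → 4% + 0% local = 4% → £10.4064
Nightstand £182.95: furniture → 4% + 0% local = 4% → £7.318
Unrounded tax sum = £18.6226 → £18.62

£18.62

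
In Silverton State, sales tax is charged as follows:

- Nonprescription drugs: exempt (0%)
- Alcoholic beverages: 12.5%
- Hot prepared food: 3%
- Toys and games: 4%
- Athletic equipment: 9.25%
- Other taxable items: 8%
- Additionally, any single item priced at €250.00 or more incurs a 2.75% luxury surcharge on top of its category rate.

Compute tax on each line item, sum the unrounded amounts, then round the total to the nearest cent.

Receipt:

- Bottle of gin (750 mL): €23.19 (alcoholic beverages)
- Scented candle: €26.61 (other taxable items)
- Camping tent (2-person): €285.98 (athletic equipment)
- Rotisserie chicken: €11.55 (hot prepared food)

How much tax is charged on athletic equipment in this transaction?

Camping tent (2-person) €285.98: athletic equipment → 9.25% + 2.75% surcharge = 12% → €34.3176
Tax on athletic equipment: unrounded sum = €34.3176 → €34.32

€34.32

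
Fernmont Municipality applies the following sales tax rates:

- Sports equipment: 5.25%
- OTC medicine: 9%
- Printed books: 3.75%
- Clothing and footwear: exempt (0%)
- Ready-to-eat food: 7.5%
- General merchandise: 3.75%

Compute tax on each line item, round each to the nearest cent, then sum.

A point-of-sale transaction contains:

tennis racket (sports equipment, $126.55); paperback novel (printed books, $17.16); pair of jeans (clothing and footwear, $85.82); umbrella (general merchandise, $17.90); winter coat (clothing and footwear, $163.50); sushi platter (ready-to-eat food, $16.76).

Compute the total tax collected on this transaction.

Tennis racket $126.55: sports equipment → 5.25% → $6.64
Paperback novel $17.16: printed books → 3.75% → $0.64
Pair of jeans $85.82: clothing and footwear → 0% → $0.00
Umbrella $17.90: general merchandise → 3.75% → $0.67
Winter coat $163.50: clothing and footwear → 0% → $0.00
Sushi platter $16.76: ready-to-eat food → 7.5% → $1.26
Total tax = $6.64 + $0.64 + $0.67 + $1.26 = $9.21

$9.21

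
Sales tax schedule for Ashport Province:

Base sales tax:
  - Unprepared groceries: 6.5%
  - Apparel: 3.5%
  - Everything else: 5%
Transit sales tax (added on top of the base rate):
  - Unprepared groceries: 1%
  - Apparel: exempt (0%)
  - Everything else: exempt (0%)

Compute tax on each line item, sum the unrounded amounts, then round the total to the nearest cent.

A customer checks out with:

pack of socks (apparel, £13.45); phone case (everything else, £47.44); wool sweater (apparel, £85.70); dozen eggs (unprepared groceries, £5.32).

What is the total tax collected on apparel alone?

Pack of socks £13.45: apparel → 3.5% + 0% transit = 3.5% → £0.47075
Wool sweater £85.70: apparel → 3.5% + 0% transit = 3.5% → £2.9995
Tax on apparel: unrounded sum = £3.47025 → £3.47

£3.47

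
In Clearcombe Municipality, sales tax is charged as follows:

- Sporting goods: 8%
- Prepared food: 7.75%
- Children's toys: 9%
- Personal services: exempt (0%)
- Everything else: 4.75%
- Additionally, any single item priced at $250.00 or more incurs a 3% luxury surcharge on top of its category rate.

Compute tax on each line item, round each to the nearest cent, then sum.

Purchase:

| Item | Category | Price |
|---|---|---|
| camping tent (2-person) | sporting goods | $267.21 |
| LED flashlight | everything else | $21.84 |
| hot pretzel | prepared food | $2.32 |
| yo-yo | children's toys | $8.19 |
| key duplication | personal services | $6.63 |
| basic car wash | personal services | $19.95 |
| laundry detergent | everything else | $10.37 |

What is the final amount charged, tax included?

Camping tent (2-person) $267.21: sporting goods → 8% + 3% surcharge = 11% → $29.39
LED flashlight $21.84: everything else → 4.75% → $1.04
Hot pretzel $2.32: prepared food → 7.75% → $0.18
Yo-yo $8.19: children's toys → 9% → $0.74
Key duplication $6.63: personal services → 0% → $0.00
Basic car wash $19.95: personal services → 0% → $0.00
Laundry detergent $10.37: everything else → 4.75% → $0.49
Subtotal = $336.51; tax = $31.84; total due = $368.35

$368.35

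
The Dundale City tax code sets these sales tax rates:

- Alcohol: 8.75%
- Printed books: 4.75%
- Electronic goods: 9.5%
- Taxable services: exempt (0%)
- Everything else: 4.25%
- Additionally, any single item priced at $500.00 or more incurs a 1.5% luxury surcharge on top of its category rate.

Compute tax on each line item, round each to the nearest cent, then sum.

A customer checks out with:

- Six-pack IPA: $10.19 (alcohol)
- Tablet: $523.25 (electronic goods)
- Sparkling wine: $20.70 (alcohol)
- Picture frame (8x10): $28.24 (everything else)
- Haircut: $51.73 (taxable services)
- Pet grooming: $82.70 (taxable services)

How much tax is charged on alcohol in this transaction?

$2.70

Six-pack IPA $10.19: alcohol → 8.75% → $0.89
Sparkling wine $20.70: alcohol → 8.75% → $1.81
Tax on alcohol = $0.89 + $1.81 = $2.70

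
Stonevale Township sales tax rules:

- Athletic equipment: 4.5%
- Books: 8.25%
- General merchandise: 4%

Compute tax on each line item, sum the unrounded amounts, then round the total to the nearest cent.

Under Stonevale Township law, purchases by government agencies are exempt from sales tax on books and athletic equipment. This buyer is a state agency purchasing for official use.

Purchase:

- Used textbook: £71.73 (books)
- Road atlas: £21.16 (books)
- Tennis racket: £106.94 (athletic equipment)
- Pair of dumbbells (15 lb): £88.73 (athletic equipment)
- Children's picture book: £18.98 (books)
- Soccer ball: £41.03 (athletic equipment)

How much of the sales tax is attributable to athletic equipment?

Tennis racket £106.94: athletic equipment, buyer-exempt → 0% → £0.00
Pair of dumbbells (15 lb) £88.73: athletic equipment, buyer-exempt → 0% → £0.00
Soccer ball £41.03: athletic equipment, buyer-exempt → 0% → £0.00
Tax on athletic equipment: unrounded sum = £0.00 → £0.00

£0.00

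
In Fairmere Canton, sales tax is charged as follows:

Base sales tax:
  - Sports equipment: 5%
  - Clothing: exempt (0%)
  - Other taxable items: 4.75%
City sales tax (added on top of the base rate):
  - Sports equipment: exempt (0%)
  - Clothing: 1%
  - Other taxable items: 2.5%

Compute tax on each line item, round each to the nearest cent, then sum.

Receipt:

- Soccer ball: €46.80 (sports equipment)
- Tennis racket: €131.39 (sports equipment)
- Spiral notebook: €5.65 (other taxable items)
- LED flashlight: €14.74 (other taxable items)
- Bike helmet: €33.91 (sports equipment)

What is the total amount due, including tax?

€244.58

Soccer ball €46.80: sports equipment → 5% + 0% city = 5% → €2.34
Tennis racket €131.39: sports equipment → 5% + 0% city = 5% → €6.57
Spiral notebook €5.65: other taxable items → 4.75% + 2.5% city = 7.25% → €0.41
LED flashlight €14.74: other taxable items → 4.75% + 2.5% city = 7.25% → €1.07
Bike helmet €33.91: sports equipment → 5% + 0% city = 5% → €1.70
Subtotal = €232.49; tax = €12.09; total due = €244.58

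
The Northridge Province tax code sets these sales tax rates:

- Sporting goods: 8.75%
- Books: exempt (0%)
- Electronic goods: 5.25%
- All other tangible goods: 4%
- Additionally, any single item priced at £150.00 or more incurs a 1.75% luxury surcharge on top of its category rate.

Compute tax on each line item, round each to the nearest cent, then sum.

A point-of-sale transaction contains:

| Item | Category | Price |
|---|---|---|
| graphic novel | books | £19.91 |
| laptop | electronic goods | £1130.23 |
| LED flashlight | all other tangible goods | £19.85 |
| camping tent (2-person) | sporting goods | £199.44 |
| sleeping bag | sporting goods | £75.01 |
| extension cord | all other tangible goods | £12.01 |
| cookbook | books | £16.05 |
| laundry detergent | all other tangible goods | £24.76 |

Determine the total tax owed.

£108.88

Graphic novel £19.91: books → 0% → £0.00
Laptop £1130.23: electronic goods → 5.25% + 1.75% surcharge = 7% → £79.12
LED flashlight £19.85: all other tangible goods → 4% → £0.79
Camping tent (2-person) £199.44: sporting goods → 8.75% + 1.75% surcharge = 10.5% → £20.94
Sleeping bag £75.01: sporting goods → 8.75% → £6.56
Extension cord £12.01: all other tangible goods → 4% → £0.48
Cookbook £16.05: books → 0% → £0.00
Laundry detergent £24.76: all other tangible goods → 4% → £0.99
Total tax = £79.12 + £0.79 + £20.94 + £6.56 + £0.48 + £0.99 = £108.88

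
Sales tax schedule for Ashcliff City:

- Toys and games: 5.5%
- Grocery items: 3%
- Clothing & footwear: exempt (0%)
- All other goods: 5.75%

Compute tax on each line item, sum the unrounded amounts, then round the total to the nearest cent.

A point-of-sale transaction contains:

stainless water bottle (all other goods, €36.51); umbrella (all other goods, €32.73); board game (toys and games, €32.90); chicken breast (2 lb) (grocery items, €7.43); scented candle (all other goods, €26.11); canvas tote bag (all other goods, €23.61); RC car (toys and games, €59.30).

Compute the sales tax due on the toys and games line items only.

Board game €32.90: toys and games → 5.5% → €1.8095
RC car €59.30: toys and games → 5.5% → €3.2615
Tax on toys and games: unrounded sum = €5.071 → €5.07

€5.07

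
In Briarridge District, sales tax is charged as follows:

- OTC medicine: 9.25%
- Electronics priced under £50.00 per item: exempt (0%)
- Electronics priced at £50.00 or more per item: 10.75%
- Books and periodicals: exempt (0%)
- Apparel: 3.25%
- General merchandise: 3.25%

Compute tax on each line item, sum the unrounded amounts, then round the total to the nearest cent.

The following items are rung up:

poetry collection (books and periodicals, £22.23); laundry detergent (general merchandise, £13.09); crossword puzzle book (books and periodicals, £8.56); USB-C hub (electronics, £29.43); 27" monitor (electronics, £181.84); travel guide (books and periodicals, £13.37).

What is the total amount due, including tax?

£288.49

Poetry collection £22.23: books and periodicals → 0% → £0.00
Laundry detergent £13.09: general merchandise → 3.25% → £0.425425
Crossword puzzle book £8.56: books and periodicals → 0% → £0.00
USB-C hub £29.43: electronics, under £50.00 → 0% → £0.00
27" monitor £181.84: electronics, £50.00 or more → 10.75% → £19.5478
Travel guide £13.37: books and periodicals → 0% → £0.00
Subtotal = £268.52; unrounded tax = £19.973225 → £19.97; total due = £288.49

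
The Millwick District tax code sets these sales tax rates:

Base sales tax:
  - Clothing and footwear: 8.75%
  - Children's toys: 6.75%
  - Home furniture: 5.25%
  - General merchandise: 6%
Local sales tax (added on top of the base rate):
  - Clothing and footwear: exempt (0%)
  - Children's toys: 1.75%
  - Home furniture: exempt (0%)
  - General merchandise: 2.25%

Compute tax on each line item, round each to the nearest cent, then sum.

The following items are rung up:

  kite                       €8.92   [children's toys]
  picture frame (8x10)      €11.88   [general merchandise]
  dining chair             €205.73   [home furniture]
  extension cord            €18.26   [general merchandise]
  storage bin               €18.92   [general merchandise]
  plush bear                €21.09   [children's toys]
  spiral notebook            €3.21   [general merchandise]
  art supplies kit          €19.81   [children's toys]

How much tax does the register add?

€19.34

Kite €8.92: children's toys → 6.75% + 1.75% local = 8.5% → €0.76
Picture frame (8x10) €11.88: general merchandise → 6% + 2.25% local = 8.25% → €0.98
Dining chair €205.73: home furniture → 5.25% + 0% local = 5.25% → €10.80
Extension cord €18.26: general merchandise → 6% + 2.25% local = 8.25% → €1.51
Storage bin €18.92: general merchandise → 6% + 2.25% local = 8.25% → €1.56
Plush bear €21.09: children's toys → 6.75% + 1.75% local = 8.5% → €1.79
Spiral notebook €3.21: general merchandise → 6% + 2.25% local = 8.25% → €0.26
Art supplies kit €19.81: children's toys → 6.75% + 1.75% local = 8.5% → €1.68
Total tax = €0.76 + €0.98 + €10.80 + €1.51 + €1.56 + €1.79 + €0.26 + €1.68 = €19.34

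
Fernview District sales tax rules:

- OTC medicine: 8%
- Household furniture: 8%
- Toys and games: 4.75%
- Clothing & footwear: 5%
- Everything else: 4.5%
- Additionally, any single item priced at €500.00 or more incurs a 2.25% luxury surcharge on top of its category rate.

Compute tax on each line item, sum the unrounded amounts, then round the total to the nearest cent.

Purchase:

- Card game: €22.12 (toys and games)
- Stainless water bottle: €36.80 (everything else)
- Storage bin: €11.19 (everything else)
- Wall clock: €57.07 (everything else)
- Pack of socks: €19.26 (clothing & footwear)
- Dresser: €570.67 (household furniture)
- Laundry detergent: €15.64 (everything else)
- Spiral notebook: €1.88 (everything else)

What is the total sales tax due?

Card game €22.12: toys and games → 4.75% → €1.0507
Stainless water bottle €36.80: everything else → 4.5% → €1.656
Storage bin €11.19: everything else → 4.5% → €0.50355
Wall clock €57.07: everything else → 4.5% → €2.56815
Pack of socks €19.26: clothing & footwear → 5% → €0.963
Dresser €570.67: household furniture → 8% + 2.25% surcharge = 10.25% → €58.493675
Laundry detergent €15.64: everything else → 4.5% → €0.7038
Spiral notebook €1.88: everything else → 4.5% → €0.0846
Unrounded tax sum = €66.023475 → €66.02

€66.02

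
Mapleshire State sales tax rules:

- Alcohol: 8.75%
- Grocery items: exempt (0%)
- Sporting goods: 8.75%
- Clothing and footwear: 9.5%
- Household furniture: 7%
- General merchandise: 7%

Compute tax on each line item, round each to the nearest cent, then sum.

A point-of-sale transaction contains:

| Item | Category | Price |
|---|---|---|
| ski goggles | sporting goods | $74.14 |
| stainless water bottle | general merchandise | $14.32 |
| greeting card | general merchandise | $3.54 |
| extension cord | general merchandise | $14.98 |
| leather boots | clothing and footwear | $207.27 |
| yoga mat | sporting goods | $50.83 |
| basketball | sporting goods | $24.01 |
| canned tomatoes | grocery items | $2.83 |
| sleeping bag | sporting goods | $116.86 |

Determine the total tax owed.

Ski goggles $74.14: sporting goods → 8.75% → $6.49
Stainless water bottle $14.32: general merchandise → 7% → $1.00
Greeting card $3.54: general merchandise → 7% → $0.25
Extension cord $14.98: general merchandise → 7% → $1.05
Leather boots $207.27: clothing and footwear → 9.5% → $19.69
Yoga mat $50.83: sporting goods → 8.75% → $4.45
Basketball $24.01: sporting goods → 8.75% → $2.10
Canned tomatoes $2.83: grocery items → 0% → $0.00
Sleeping bag $116.86: sporting goods → 8.75% → $10.23
Total tax = $6.49 + $1.00 + $0.25 + $1.05 + $19.69 + $4.45 + $2.10 + $10.23 = $45.26

$45.26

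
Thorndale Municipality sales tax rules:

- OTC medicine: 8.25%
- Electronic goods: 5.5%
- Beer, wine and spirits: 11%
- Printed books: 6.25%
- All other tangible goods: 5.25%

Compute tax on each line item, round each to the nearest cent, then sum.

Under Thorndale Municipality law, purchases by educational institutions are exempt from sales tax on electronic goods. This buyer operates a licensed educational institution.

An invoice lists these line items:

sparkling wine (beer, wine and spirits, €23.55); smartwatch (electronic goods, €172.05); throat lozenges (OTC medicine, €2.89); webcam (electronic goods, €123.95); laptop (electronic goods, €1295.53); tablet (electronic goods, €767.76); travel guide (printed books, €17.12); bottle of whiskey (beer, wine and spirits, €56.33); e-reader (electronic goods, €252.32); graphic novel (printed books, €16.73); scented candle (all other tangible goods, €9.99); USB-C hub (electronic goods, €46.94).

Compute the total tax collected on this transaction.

Sparkling wine €23.55: beer, wine and spirits → 11% → €2.59
Smartwatch €172.05: electronic goods, buyer-exempt → 0% → €0.00
Throat lozenges €2.89: OTC medicine → 8.25% → €0.24
Webcam €123.95: electronic goods, buyer-exempt → 0% → €0.00
Laptop €1295.53: electronic goods, buyer-exempt → 0% → €0.00
Tablet €767.76: electronic goods, buyer-exempt → 0% → €0.00
Travel guide €17.12: printed books → 6.25% → €1.07
Bottle of whiskey €56.33: beer, wine and spirits → 11% → €6.20
E-reader €252.32: electronic goods, buyer-exempt → 0% → €0.00
Graphic novel €16.73: printed books → 6.25% → €1.05
Scented candle €9.99: all other tangible goods → 5.25% → €0.52
USB-C hub €46.94: electronic goods, buyer-exempt → 0% → €0.00
Total tax = €2.59 + €0.24 + €1.07 + €6.20 + €1.05 + €0.52 = €11.67

€11.67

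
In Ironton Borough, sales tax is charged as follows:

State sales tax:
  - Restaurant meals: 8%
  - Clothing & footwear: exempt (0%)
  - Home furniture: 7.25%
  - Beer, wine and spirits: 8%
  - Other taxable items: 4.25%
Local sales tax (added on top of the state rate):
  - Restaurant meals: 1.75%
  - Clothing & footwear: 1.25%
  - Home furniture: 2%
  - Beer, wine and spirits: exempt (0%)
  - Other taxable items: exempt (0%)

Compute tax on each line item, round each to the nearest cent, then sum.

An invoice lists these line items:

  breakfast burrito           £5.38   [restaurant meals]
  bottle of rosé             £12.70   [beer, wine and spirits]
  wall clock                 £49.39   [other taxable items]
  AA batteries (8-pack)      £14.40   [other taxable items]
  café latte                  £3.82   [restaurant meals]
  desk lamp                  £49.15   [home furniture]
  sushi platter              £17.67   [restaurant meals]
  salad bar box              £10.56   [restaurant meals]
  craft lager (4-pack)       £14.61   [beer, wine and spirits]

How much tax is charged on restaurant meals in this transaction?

Breakfast burrito £5.38: restaurant meals → 8% + 1.75% local = 9.75% → £0.52
Café latte £3.82: restaurant meals → 8% + 1.75% local = 9.75% → £0.37
Sushi platter £17.67: restaurant meals → 8% + 1.75% local = 9.75% → £1.72
Salad bar box £10.56: restaurant meals → 8% + 1.75% local = 9.75% → £1.03
Tax on restaurant meals = £0.52 + £0.37 + £1.72 + £1.03 = £3.64

£3.64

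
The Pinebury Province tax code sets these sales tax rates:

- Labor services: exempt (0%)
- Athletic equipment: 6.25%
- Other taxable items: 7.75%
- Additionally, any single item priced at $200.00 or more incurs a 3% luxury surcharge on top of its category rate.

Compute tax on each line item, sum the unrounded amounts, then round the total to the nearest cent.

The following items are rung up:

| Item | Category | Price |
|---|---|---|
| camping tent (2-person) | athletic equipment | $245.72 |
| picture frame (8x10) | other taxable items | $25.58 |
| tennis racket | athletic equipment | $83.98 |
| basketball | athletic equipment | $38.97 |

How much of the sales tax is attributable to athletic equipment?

Camping tent (2-person) $245.72: athletic equipment → 6.25% + 3% surcharge = 9.25% → $22.7291
Tennis racket $83.98: athletic equipment → 6.25% → $5.24875
Basketball $38.97: athletic equipment → 6.25% → $2.435625
Tax on athletic equipment: unrounded sum = $30.413475 → $30.41

$30.41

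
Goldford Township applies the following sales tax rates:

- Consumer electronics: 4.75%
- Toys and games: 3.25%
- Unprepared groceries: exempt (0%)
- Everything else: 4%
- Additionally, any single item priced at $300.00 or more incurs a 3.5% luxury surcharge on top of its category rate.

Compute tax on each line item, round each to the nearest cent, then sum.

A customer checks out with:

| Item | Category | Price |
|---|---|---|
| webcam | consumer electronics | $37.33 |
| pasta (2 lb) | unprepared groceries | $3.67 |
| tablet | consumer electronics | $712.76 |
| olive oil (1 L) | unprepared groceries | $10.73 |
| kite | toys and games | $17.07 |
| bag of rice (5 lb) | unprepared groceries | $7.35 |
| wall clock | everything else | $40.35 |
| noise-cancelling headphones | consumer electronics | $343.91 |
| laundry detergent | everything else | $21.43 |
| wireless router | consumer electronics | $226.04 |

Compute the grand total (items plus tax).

$1523.34

Webcam $37.33: consumer electronics → 4.75% → $1.77
Pasta (2 lb) $3.67: unprepared groceries → 0% → $0.00
Tablet $712.76: consumer electronics → 4.75% + 3.5% surcharge = 8.25% → $58.80
Olive oil (1 L) $10.73: unprepared groceries → 0% → $0.00
Kite $17.07: toys and games → 3.25% → $0.55
Bag of rice (5 lb) $7.35: unprepared groceries → 0% → $0.00
Wall clock $40.35: everything else → 4% → $1.61
Noise-cancelling headphones $343.91: consumer electronics → 4.75% + 3.5% surcharge = 8.25% → $28.37
Laundry detergent $21.43: everything else → 4% → $0.86
Wireless router $226.04: consumer electronics → 4.75% → $10.74
Subtotal = $1420.64; tax = $102.70; total due = $1523.34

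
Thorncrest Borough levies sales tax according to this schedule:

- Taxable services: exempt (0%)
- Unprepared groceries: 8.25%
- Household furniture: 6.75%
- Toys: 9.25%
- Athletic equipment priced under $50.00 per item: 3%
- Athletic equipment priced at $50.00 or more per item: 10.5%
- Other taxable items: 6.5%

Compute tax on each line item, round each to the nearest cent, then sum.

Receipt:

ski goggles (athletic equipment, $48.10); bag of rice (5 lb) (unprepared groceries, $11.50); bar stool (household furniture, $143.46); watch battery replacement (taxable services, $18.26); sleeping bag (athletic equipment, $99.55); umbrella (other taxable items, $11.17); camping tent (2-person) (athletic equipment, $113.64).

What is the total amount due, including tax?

$480.86

Ski goggles $48.10: athletic equipment, under $50.00 → 3% → $1.44
Bag of rice (5 lb) $11.50: unprepared groceries → 8.25% → $0.95
Bar stool $143.46: household furniture → 6.75% → $9.68
Watch battery replacement $18.26: taxable services → 0% → $0.00
Sleeping bag $99.55: athletic equipment, $50.00 or more → 10.5% → $10.45
Umbrella $11.17: other taxable items → 6.5% → $0.73
Camping tent (2-person) $113.64: athletic equipment, $50.00 or more → 10.5% → $11.93
Subtotal = $445.68; tax = $35.18; total due = $480.86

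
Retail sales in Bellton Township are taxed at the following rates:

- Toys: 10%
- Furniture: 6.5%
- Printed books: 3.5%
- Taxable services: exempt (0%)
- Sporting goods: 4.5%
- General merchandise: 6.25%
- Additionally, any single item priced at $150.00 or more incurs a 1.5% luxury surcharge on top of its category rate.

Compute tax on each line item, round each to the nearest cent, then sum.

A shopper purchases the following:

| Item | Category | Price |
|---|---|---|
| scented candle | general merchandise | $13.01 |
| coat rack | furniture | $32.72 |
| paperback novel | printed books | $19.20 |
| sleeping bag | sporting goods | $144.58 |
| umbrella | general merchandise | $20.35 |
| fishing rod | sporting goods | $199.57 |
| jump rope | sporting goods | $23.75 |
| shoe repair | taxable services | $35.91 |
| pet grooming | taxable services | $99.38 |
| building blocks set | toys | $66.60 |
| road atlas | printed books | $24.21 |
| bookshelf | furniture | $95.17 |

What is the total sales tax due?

$38.13

Scented candle $13.01: general merchandise → 6.25% → $0.81
Coat rack $32.72: furniture → 6.5% → $2.13
Paperback novel $19.20: printed books → 3.5% → $0.67
Sleeping bag $144.58: sporting goods → 4.5% → $6.51
Umbrella $20.35: general merchandise → 6.25% → $1.27
Fishing rod $199.57: sporting goods → 4.5% + 1.5% surcharge = 6% → $11.97
Jump rope $23.75: sporting goods → 4.5% → $1.07
Shoe repair $35.91: taxable services → 0% → $0.00
Pet grooming $99.38: taxable services → 0% → $0.00
Building blocks set $66.60: toys → 10% → $6.66
Road atlas $24.21: printed books → 3.5% → $0.85
Bookshelf $95.17: furniture → 6.5% → $6.19
Total tax = $0.81 + $2.13 + $0.67 + $6.51 + $1.27 + $11.97 + $1.07 + $6.66 + $0.85 + $6.19 = $38.13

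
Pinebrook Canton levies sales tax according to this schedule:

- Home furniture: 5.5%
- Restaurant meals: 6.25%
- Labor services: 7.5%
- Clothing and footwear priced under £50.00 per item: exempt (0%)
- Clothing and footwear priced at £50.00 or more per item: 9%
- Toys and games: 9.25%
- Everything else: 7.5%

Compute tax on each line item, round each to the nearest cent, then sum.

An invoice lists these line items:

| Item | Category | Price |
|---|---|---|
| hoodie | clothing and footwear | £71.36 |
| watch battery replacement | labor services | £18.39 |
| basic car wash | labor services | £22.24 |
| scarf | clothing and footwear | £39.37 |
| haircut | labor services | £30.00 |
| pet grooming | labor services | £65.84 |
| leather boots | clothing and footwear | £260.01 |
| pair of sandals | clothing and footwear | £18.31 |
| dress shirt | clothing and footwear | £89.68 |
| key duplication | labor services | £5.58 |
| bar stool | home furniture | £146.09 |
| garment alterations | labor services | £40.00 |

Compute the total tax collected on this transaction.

£59.58

Hoodie £71.36: clothing and footwear, £50.00 or more → 9% → £6.42
Watch battery replacement £18.39: labor services → 7.5% → £1.38
Basic car wash £22.24: labor services → 7.5% → £1.67
Scarf £39.37: clothing and footwear, under £50.00 → 0% → £0.00
Haircut £30.00: labor services → 7.5% → £2.25
Pet grooming £65.84: labor services → 7.5% → £4.94
Leather boots £260.01: clothing and footwear, £50.00 or more → 9% → £23.40
Pair of sandals £18.31: clothing and footwear, under £50.00 → 0% → £0.00
Dress shirt £89.68: clothing and footwear, £50.00 or more → 9% → £8.07
Key duplication £5.58: labor services → 7.5% → £0.42
Bar stool £146.09: home furniture → 5.5% → £8.03
Garment alterations £40.00: labor services → 7.5% → £3.00
Total tax = £6.42 + £1.38 + £1.67 + £2.25 + £4.94 + £23.40 + £8.07 + £0.42 + £8.03 + £3.00 = £59.58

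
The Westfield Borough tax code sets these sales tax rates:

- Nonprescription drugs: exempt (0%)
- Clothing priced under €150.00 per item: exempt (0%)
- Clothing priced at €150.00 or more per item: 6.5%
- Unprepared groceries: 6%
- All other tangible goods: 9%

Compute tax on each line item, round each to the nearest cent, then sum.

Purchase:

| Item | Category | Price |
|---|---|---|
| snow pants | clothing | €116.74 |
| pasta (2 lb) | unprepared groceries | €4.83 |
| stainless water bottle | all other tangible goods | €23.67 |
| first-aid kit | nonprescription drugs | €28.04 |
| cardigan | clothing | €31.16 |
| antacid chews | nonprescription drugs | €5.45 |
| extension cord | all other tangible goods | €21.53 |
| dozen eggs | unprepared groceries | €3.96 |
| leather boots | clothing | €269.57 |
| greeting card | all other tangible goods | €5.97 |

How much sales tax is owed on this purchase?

€22.66

Snow pants €116.74: clothing, under €150.00 → 0% → €0.00
Pasta (2 lb) €4.83: unprepared groceries → 6% → €0.29
Stainless water bottle €23.67: all other tangible goods → 9% → €2.13
First-aid kit €28.04: nonprescription drugs → 0% → €0.00
Cardigan €31.16: clothing, under €150.00 → 0% → €0.00
Antacid chews €5.45: nonprescription drugs → 0% → €0.00
Extension cord €21.53: all other tangible goods → 9% → €1.94
Dozen eggs €3.96: unprepared groceries → 6% → €0.24
Leather boots €269.57: clothing, €150.00 or more → 6.5% → €17.52
Greeting card €5.97: all other tangible goods → 9% → €0.54
Total tax = €0.29 + €2.13 + €1.94 + €0.24 + €17.52 + €0.54 = €22.66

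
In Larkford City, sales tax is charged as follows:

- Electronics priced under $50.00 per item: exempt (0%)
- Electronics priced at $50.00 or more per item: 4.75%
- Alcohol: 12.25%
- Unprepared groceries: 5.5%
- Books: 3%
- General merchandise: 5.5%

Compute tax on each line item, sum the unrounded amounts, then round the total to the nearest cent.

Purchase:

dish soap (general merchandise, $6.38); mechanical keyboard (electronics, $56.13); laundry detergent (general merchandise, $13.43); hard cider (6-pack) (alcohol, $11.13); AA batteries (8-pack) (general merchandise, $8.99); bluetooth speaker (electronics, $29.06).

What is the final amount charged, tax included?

$130.73

Dish soap $6.38: general merchandise → 5.5% → $0.3509
Mechanical keyboard $56.13: electronics, $50.00 or more → 4.75% → $2.666175
Laundry detergent $13.43: general merchandise → 5.5% → $0.73865
Hard cider (6-pack) $11.13: alcohol → 12.25% → $1.363425
AA batteries (8-pack) $8.99: general merchandise → 5.5% → $0.49445
Bluetooth speaker $29.06: electronics, under $50.00 → 0% → $0.00
Subtotal = $125.12; unrounded tax = $5.6136 → $5.61; total due = $130.73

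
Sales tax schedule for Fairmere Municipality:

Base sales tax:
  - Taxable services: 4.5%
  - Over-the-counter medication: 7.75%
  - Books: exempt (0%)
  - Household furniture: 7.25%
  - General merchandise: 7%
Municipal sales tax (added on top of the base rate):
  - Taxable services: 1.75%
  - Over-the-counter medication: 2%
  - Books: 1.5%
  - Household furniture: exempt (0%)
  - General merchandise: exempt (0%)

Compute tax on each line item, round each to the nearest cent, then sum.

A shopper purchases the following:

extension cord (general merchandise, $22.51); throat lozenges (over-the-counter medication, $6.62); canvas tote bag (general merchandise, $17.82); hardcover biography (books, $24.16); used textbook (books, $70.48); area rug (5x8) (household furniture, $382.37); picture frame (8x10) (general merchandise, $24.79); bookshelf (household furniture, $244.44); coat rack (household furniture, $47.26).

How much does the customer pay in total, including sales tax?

$895.96

Extension cord $22.51: general merchandise → 7% + 0% municipal = 7% → $1.58
Throat lozenges $6.62: over-the-counter medication → 7.75% + 2% municipal = 9.75% → $0.65
Canvas tote bag $17.82: general merchandise → 7% + 0% municipal = 7% → $1.25
Hardcover biography $24.16: books → 0% + 1.5% municipal = 1.5% → $0.36
Used textbook $70.48: books → 0% + 1.5% municipal = 1.5% → $1.06
Area rug (5x8) $382.37: household furniture → 7.25% + 0% municipal = 7.25% → $27.72
Picture frame (8x10) $24.79: general merchandise → 7% + 0% municipal = 7% → $1.74
Bookshelf $244.44: household furniture → 7.25% + 0% municipal = 7.25% → $17.72
Coat rack $47.26: household furniture → 7.25% + 0% municipal = 7.25% → $3.43
Subtotal = $840.45; tax = $55.51; total due = $895.96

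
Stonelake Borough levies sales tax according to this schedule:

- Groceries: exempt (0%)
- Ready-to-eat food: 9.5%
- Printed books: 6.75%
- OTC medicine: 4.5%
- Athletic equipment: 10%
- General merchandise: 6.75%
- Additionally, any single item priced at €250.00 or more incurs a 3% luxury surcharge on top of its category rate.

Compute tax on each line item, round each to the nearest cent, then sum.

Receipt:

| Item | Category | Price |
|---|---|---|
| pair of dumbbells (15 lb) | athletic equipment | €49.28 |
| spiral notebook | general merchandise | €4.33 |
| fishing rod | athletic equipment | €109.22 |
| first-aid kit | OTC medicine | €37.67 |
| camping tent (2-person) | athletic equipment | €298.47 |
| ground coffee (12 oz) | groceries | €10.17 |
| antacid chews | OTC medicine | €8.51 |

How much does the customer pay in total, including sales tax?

€574.67

Pair of dumbbells (15 lb) €49.28: athletic equipment → 10% → €4.93
Spiral notebook €4.33: general merchandise → 6.75% → €0.29
Fishing rod €109.22: athletic equipment → 10% → €10.92
First-aid kit €37.67: OTC medicine → 4.5% → €1.70
Camping tent (2-person) €298.47: athletic equipment → 10% + 3% surcharge = 13% → €38.80
Ground coffee (12 oz) €10.17: groceries → 0% → €0.00
Antacid chews €8.51: OTC medicine → 4.5% → €0.38
Subtotal = €517.65; tax = €57.02; total due = €574.67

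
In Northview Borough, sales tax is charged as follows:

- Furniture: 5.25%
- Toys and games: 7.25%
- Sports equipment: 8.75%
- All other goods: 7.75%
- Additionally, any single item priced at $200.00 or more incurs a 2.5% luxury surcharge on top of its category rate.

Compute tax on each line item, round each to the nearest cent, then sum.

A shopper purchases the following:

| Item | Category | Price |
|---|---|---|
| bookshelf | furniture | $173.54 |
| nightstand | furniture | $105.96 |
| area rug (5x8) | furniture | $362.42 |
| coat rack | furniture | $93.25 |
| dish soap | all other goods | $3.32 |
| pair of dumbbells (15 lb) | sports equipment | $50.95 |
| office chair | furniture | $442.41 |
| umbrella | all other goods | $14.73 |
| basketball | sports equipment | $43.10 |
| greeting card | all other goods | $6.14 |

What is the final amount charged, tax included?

$1387.88

Bookshelf $173.54: furniture → 5.25% → $9.11
Nightstand $105.96: furniture → 5.25% → $5.56
Area rug (5x8) $362.42: furniture → 5.25% + 2.5% surcharge = 7.75% → $28.09
Coat rack $93.25: furniture → 5.25% → $4.90
Dish soap $3.32: all other goods → 7.75% → $0.26
Pair of dumbbells (15 lb) $50.95: sports equipment → 8.75% → $4.46
Office chair $442.41: furniture → 5.25% + 2.5% surcharge = 7.75% → $34.29
Umbrella $14.73: all other goods → 7.75% → $1.14
Basketball $43.10: sports equipment → 8.75% → $3.77
Greeting card $6.14: all other goods → 7.75% → $0.48
Subtotal = $1295.82; tax = $92.06; total due = $1387.88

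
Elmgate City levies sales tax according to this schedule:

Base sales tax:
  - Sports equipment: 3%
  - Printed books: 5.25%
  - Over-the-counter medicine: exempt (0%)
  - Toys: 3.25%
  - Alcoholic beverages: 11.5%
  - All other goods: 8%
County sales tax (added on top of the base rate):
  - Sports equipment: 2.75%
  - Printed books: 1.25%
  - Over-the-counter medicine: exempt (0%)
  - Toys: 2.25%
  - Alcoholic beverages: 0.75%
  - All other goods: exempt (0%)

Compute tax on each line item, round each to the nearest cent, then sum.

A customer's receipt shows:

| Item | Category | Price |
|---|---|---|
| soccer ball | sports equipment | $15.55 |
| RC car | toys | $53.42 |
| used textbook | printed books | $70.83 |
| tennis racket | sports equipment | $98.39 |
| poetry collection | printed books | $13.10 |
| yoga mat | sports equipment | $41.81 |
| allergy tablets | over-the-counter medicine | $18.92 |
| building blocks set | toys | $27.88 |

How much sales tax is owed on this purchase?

$18.87

Soccer ball $15.55: sports equipment → 3% + 2.75% county = 5.75% → $0.89
RC car $53.42: toys → 3.25% + 2.25% county = 5.5% → $2.94
Used textbook $70.83: printed books → 5.25% + 1.25% county = 6.5% → $4.60
Tennis racket $98.39: sports equipment → 3% + 2.75% county = 5.75% → $5.66
Poetry collection $13.10: printed books → 5.25% + 1.25% county = 6.5% → $0.85
Yoga mat $41.81: sports equipment → 3% + 2.75% county = 5.75% → $2.40
Allergy tablets $18.92: over-the-counter medicine → 0% + 0% county = 0% → $0.00
Building blocks set $27.88: toys → 3.25% + 2.25% county = 5.5% → $1.53
Total tax = $0.89 + $2.94 + $4.60 + $5.66 + $0.85 + $2.40 + $1.53 = $18.87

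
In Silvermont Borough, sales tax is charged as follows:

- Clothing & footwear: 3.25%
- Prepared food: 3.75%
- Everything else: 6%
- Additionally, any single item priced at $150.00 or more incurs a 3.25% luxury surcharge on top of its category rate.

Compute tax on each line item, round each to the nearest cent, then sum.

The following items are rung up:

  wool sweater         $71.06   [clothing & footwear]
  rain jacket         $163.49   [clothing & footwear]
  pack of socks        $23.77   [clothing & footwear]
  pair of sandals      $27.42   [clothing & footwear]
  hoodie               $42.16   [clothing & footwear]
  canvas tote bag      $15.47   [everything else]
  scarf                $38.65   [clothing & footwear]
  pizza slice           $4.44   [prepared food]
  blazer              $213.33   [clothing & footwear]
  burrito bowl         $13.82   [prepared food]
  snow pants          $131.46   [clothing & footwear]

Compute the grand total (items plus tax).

$782.06

Wool sweater $71.06: clothing & footwear → 3.25% → $2.31
Rain jacket $163.49: clothing & footwear → 3.25% + 3.25% surcharge = 6.5% → $10.63
Pack of socks $23.77: clothing & footwear → 3.25% → $0.77
Pair of sandals $27.42: clothing & footwear → 3.25% → $0.89
Hoodie $42.16: clothing & footwear → 3.25% → $1.37
Canvas tote bag $15.47: everything else → 6% → $0.93
Scarf $38.65: clothing & footwear → 3.25% → $1.26
Pizza slice $4.44: prepared food → 3.75% → $0.17
Blazer $213.33: clothing & footwear → 3.25% + 3.25% surcharge = 6.5% → $13.87
Burrito bowl $13.82: prepared food → 3.75% → $0.52
Snow pants $131.46: clothing & footwear → 3.25% → $4.27
Subtotal = $745.07; tax = $36.99; total due = $782.06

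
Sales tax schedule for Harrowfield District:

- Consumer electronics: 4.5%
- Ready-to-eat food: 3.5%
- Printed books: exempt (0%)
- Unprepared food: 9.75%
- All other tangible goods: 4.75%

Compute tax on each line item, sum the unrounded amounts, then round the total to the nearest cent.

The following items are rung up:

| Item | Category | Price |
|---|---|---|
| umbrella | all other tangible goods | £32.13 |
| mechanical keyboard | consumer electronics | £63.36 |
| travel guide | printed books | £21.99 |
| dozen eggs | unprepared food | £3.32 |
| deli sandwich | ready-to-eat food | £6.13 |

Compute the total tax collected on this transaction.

Umbrella £32.13: all other tangible goods → 4.75% → £1.526175
Mechanical keyboard £63.36: consumer electronics → 4.5% → £2.8512
Travel guide £21.99: printed books → 0% → £0.00
Dozen eggs £3.32: unprepared food → 9.75% → £0.3237
Deli sandwich £6.13: ready-to-eat food → 3.5% → £0.21455
Unrounded tax sum = £4.915625 → £4.92

£4.92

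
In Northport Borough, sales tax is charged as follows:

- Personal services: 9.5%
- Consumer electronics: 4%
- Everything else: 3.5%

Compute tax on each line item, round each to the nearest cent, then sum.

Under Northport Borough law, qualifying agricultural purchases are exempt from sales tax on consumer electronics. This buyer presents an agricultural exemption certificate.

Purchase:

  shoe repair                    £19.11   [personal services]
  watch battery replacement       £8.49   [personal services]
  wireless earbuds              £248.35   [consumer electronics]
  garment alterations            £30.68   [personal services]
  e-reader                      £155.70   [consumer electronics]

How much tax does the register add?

Shoe repair £19.11: personal services → 9.5% → £1.82
Watch battery replacement £8.49: personal services → 9.5% → £0.81
Wireless earbuds £248.35: consumer electronics, buyer-exempt → 0% → £0.00
Garment alterations £30.68: personal services → 9.5% → £2.91
E-reader £155.70: consumer electronics, buyer-exempt → 0% → £0.00
Total tax = £1.82 + £0.81 + £2.91 = £5.54

£5.54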